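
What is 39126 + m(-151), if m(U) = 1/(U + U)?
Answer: 11816051/302 ≈ 39126.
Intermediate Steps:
m(U) = 1/(2*U)
39126 + m(-151) = 39126 + (½)/(-151) = 39126 + (½)*(-1/151) = 39126 - 1/302 = 11816051/302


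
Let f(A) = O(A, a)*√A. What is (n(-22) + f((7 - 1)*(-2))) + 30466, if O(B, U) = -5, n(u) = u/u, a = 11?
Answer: 30467 - 10*I*√3 ≈ 30467.0 - 17.32*I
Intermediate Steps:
n(u) = 1
f(A) = -5*√A
(n(-22) + f((7 - 1)*(-2))) + 30466 = (1 - 5*I*√2*√(7 - 1)) + 30466 = (1 - 5*2*I*√3) + 30466 = (1 - 10*I*√3) + 30466 = 30467 - 10*I*√3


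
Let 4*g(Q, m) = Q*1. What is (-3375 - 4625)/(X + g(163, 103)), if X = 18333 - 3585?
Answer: -6400/11831 ≈ -0.54095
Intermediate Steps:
g(Q, m) = Q/4 (g(Q, m) = (Q*1)/4 = Q/4)
X = 14748
(-3375 - 4625)/(X + g(163, 103)) = (-3375 - 4625)/(14748 + (1/4)*163) = -8000/(14748 + 163/4) = -8000/59155/4 = -8000*4/59155 = -6400/11831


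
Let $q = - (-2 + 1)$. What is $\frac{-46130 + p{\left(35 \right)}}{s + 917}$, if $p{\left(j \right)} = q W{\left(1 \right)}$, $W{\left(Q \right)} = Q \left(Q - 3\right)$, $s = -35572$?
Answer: $\frac{46132}{34655} \approx 1.3312$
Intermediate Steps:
$q = 1$ ($q = \left(-1\right) \left(-1\right) = 1$)
$W{\left(Q \right)} = Q \left(-3 + Q\right)$
$p{\left(j \right)} = -2$ ($p{\left(j \right)} = 1 \cdot 1 \left(-3 + 1\right) = 1 \cdot 1 \left(-2\right) = 1 \left(-2\right) = -2$)
$\frac{-46130 + p{\left(35 \right)}}{s + 917} = \frac{-46130 - 2}{-35572 + 917} = - \frac{46132}{-34655} = \left(-46132\right) \left(- \frac{1}{34655}\right) = \frac{46132}{34655}$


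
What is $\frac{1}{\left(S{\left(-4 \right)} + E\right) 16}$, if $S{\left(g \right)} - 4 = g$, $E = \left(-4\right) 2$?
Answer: $- \frac{1}{128} \approx -0.0078125$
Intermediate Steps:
$E = -8$
$S{\left(g \right)} = 4 + g$
$\frac{1}{\left(S{\left(-4 \right)} + E\right) 16} = \frac{1}{\left(\left(4 - 4\right) - 8\right) 16} = \frac{1}{\left(0 - 8\right) 16} = \frac{1}{\left(-8\right) 16} = \frac{1}{-128} = - \frac{1}{128}$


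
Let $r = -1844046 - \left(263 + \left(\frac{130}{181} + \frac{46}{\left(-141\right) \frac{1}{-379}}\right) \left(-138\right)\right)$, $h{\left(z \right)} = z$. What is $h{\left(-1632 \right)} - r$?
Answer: $\frac{15529654575}{8507} \approx 1.8255 \cdot 10^{6}$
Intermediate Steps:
$r = - \frac{15543537999}{8507}$ ($r = -1844046 - \left(263 + \left(130 \cdot \frac{1}{181} + \frac{46}{\left(-141\right) \left(- \frac{1}{379}\right)}\right) \left(-138\right)\right) = -1844046 - \left(263 + \left(\frac{130}{181} + \frac{46}{\frac{141}{379}}\right) \left(-138\right)\right) = -1844046 - \left(263 + \left(\frac{130}{181} + 46 \cdot \frac{379}{141}\right) \left(-138\right)\right) = -1844046 - \left(263 + \left(\frac{130}{181} + \frac{17434}{141}\right) \left(-138\right)\right) = -1844046 - \left(263 + \frac{3173884}{25521} \left(-138\right)\right) = -1844046 - \left(263 - \frac{145998664}{8507}\right) = -1844046 - - \frac{143761323}{8507} = -1844046 + \frac{143761323}{8507} = - \frac{15543537999}{8507} \approx -1.8271 \cdot 10^{6}$)
$h{\left(-1632 \right)} - r = -1632 - - \frac{15543537999}{8507} = -1632 + \frac{15543537999}{8507} = \frac{15529654575}{8507}$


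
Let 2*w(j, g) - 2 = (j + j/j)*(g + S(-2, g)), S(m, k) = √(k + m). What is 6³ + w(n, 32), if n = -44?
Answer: -471 - 43*√30/2 ≈ -588.76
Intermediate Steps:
w(j, g) = 1 + (1 + j)*(g + √(-2 + g))/2 (w(j, g) = 1 + ((j + j/j)*(g + √(g - 2)))/2 = 1 + ((j + 1)*(g + √(-2 + g)))/2 = 1 + ((1 + j)*(g + √(-2 + g)))/2 = 1 + (1 + j)*(g + √(-2 + g))/2)
6³ + w(n, 32) = 6³ + (1 + (½)*32 + √(-2 + 32)/2 + (½)*32*(-44) + (½)*(-44)*√(-2 + 32)) = 216 + (1 + 16 + √30/2 - 704 + (½)*(-44)*√30) = 216 + (1 + 16 + √30/2 - 704 - 22*√30) = 216 + (-687 - 43*√30/2) = -471 - 43*√30/2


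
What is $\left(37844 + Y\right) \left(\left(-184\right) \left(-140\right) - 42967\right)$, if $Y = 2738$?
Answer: $-698294474$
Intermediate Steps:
$\left(37844 + Y\right) \left(\left(-184\right) \left(-140\right) - 42967\right) = \left(37844 + 2738\right) \left(\left(-184\right) \left(-140\right) - 42967\right) = 40582 \left(25760 - 42967\right) = 40582 \left(-17207\right) = -698294474$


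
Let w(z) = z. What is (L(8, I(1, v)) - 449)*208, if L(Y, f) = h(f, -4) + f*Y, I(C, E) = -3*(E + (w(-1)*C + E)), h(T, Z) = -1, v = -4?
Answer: -48672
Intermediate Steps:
I(C, E) = -6*E + 3*C (I(C, E) = -3*(E + (-C + E)) = -3*(E + (E - C)) = -3*(-C + 2*E) = -6*E + 3*C)
L(Y, f) = -1 + Y*f (L(Y, f) = -1 + f*Y = -1 + Y*f)
(L(8, I(1, v)) - 449)*208 = ((-1 + 8*(-6*(-4) + 3*1)) - 449)*208 = ((-1 + 8*(24 + 3)) - 449)*208 = ((-1 + 8*27) - 449)*208 = ((-1 + 216) - 449)*208 = (215 - 449)*208 = -234*208 = -48672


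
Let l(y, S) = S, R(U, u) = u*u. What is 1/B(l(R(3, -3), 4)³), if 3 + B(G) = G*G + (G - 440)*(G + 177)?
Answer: -1/86523 ≈ -1.1558e-5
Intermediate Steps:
R(U, u) = u²
B(G) = -3 + G² + (-440 + G)*(177 + G) (B(G) = -3 + (G*G + (G - 440)*(G + 177)) = -3 + (G² + (-440 + G)*(177 + G)) = -3 + G² + (-440 + G)*(177 + G))
1/B(l(R(3, -3), 4)³) = 1/(-77883 - 263*4³ + 2*(4³)²) = 1/(-77883 - 263*64 + 2*64²) = 1/(-77883 - 16832 + 2*4096) = 1/(-77883 - 16832 + 8192) = 1/(-86523) = -1/86523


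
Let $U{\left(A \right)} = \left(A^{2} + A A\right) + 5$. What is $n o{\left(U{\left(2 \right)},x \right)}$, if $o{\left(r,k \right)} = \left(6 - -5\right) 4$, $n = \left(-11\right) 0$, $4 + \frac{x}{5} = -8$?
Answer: $0$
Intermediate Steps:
$x = -60$ ($x = -20 + 5 \left(-8\right) = -20 - 40 = -60$)
$n = 0$
$U{\left(A \right)} = 5 + 2 A^{2}$ ($U{\left(A \right)} = \left(A^{2} + A^{2}\right) + 5 = 2 A^{2} + 5 = 5 + 2 A^{2}$)
$o{\left(r,k \right)} = 44$ ($o{\left(r,k \right)} = \left(6 + 5\right) 4 = 11 \cdot 4 = 44$)
$n o{\left(U{\left(2 \right)},x \right)} = 0 \cdot 44 = 0$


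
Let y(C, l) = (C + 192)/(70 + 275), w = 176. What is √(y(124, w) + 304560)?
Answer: 2*√9062590755/345 ≈ 551.87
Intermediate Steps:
y(C, l) = 64/115 + C/345 (y(C, l) = (192 + C)/345 = (192 + C)*(1/345) = 64/115 + C/345)
√(y(124, w) + 304560) = √((64/115 + (1/345)*124) + 304560) = √((64/115 + 124/345) + 304560) = √(316/345 + 304560) = √(105073516/345) = 2*√9062590755/345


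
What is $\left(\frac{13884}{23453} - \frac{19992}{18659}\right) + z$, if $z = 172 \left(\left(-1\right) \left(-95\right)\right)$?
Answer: $\frac{3236908040}{198103} \approx 16340.0$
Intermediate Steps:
$z = 16340$ ($z = 172 \cdot 95 = 16340$)
$\left(\frac{13884}{23453} - \frac{19992}{18659}\right) + z = \left(\frac{13884}{23453} - \frac{19992}{18659}\right) + 16340 = - \frac{94980}{198103} + 16340 = \frac{3236908040}{198103}$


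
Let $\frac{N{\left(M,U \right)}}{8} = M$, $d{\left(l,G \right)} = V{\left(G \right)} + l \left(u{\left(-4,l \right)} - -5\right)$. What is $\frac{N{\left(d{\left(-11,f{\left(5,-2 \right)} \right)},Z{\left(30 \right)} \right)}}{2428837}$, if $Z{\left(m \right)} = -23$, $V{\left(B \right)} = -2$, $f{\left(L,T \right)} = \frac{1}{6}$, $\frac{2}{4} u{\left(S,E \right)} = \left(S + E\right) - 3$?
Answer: $\frac{2712}{2428837} \approx 0.0011166$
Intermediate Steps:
$u{\left(S,E \right)} = -6 + 2 E + 2 S$ ($u{\left(S,E \right)} = 2 \left(\left(S + E\right) - 3\right) = 2 \left(\left(E + S\right) - 3\right) = 2 \left(-3 + E + S\right) = -6 + 2 E + 2 S$)
$f{\left(L,T \right)} = \frac{1}{6}$
$d{\left(l,G \right)} = -2 + l \left(-9 + 2 l\right)$ ($d{\left(l,G \right)} = -2 + l \left(\left(-6 + 2 l + 2 \left(-4\right)\right) - -5\right) = -2 + l \left(\left(-6 + 2 l - 8\right) + 5\right) = -2 + l \left(\left(-14 + 2 l\right) + 5\right) = -2 + l \left(-9 + 2 l\right)$)
$N{\left(M,U \right)} = 8 M$
$\frac{N{\left(d{\left(-11,f{\left(5,-2 \right)} \right)},Z{\left(30 \right)} \right)}}{2428837} = \frac{8 \left(-2 - -99 + 2 \left(-11\right)^{2}\right)}{2428837} = 8 \left(-2 + 99 + 2 \cdot 121\right) \frac{1}{2428837} = 8 \left(-2 + 99 + 242\right) \frac{1}{2428837} = 8 \cdot 339 \cdot \frac{1}{2428837} = 2712 \cdot \frac{1}{2428837} = \frac{2712}{2428837}$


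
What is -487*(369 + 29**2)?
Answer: -589270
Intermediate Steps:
-487*(369 + 29**2) = -487*(369 + 841) = -487*1210 = -589270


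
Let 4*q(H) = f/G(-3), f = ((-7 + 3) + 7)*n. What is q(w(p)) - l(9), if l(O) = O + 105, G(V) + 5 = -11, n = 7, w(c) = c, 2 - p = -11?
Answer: -7317/64 ≈ -114.33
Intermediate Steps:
p = 13 (p = 2 - 1*(-11) = 2 + 11 = 13)
G(V) = -16 (G(V) = -5 - 11 = -16)
f = 21 (f = ((-7 + 3) + 7)*7 = (-4 + 7)*7 = 3*7 = 21)
q(H) = -21/64 (q(H) = (21/(-16))/4 = (21*(-1/16))/4 = (1/4)*(-21/16) = -21/64)
l(O) = 105 + O
q(w(p)) - l(9) = -21/64 - (105 + 9) = -21/64 - 1*114 = -21/64 - 114 = -7317/64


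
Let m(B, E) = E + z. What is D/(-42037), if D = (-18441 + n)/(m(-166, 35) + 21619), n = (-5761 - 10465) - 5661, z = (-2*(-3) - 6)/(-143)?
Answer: 20164/455134599 ≈ 4.4303e-5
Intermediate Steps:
z = 0 (z = (6 - 6)*(-1/143) = 0*(-1/143) = 0)
n = -21887 (n = -16226 - 5661 = -21887)
m(B, E) = E (m(B, E) = E + 0 = E)
D = -20164/10827 (D = (-18441 - 21887)/(35 + 21619) = -40328/21654 = -40328*1/21654 = -20164/10827 ≈ -1.8624)
D/(-42037) = -20164/10827/(-42037) = -20164/10827*(-1/42037) = 20164/455134599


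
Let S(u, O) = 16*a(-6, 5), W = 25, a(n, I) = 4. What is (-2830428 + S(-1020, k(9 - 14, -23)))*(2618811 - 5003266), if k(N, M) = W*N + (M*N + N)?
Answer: 6748875591620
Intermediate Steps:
k(N, M) = 26*N + M*N (k(N, M) = 25*N + (M*N + N) = 25*N + (N + M*N) = 26*N + M*N)
S(u, O) = 64 (S(u, O) = 16*4 = 64)
(-2830428 + S(-1020, k(9 - 14, -23)))*(2618811 - 5003266) = (-2830428 + 64)*(2618811 - 5003266) = -2830364*(-2384455) = 6748875591620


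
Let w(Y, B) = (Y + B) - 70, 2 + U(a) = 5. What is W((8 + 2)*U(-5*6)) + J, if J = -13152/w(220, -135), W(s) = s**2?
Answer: 116/5 ≈ 23.200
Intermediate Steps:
U(a) = 3 (U(a) = -2 + 5 = 3)
w(Y, B) = -70 + B + Y (w(Y, B) = (B + Y) - 70 = -70 + B + Y)
J = -4384/5 (J = -13152/(-70 - 135 + 220) = -13152/15 = -13152*1/15 = -4384/5 ≈ -876.80)
W((8 + 2)*U(-5*6)) + J = ((8 + 2)*3)**2 - 4384/5 = (10*3)**2 - 4384/5 = 30**2 - 4384/5 = 900 - 4384/5 = 116/5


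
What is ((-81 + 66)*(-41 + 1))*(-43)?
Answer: -25800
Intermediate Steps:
((-81 + 66)*(-41 + 1))*(-43) = -15*(-40)*(-43) = 600*(-43) = -25800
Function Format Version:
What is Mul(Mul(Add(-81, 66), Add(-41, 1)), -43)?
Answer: -25800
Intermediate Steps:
Mul(Mul(Add(-81, 66), Add(-41, 1)), -43) = Mul(Mul(-15, -40), -43) = Mul(600, -43) = -25800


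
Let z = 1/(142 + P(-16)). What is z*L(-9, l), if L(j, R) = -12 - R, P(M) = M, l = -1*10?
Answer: -1/63 ≈ -0.015873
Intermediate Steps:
l = -10
z = 1/126 (z = 1/(142 - 16) = 1/126 ≈ 0.0079365)
z*L(-9, l) = (-12 - 1*(-10))/126 = (-12 + 10)/126 = (1/126)*(-2) = -1/63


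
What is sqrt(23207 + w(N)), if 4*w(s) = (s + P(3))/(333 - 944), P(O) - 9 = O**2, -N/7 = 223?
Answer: sqrt(34655584561)/1222 ≈ 152.34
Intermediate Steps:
N = -1561 (N = -7*223 = -1561)
P(O) = 9 + O**2
w(s) = -9/1222 - s/2444 (w(s) = ((s + (9 + 3**2))/(333 - 944))/4 = ((s + (9 + 9))/(-611))/4 = ((s + 18)*(-1/611))/4 = ((18 + s)*(-1/611))/4 = (-18/611 - s/611)/4 = -9/1222 - s/2444)
sqrt(23207 + w(N)) = sqrt(23207 + (-9/1222 - 1/2444*(-1561))) = sqrt(23207 + (-9/1222 + 1561/2444)) = sqrt(23207 + 1543/2444) = sqrt(56719451/2444) = sqrt(34655584561)/1222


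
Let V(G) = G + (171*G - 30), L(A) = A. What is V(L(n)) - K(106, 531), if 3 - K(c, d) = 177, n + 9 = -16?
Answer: -4156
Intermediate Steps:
n = -25 (n = -9 - 16 = -25)
K(c, d) = -174 (K(c, d) = 3 - 1*177 = 3 - 177 = -174)
V(G) = -30 + 172*G (V(G) = G + (-30 + 171*G) = -30 + 172*G)
V(L(n)) - K(106, 531) = (-30 + 172*(-25)) - 1*(-174) = (-30 - 4300) + 174 = -4330 + 174 = -4156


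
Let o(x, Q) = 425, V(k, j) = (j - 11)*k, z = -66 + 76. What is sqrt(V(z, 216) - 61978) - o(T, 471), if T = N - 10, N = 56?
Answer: -425 + 2*I*sqrt(14982) ≈ -425.0 + 244.8*I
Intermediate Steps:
z = 10
T = 46 (T = 56 - 10 = 46)
V(k, j) = k*(-11 + j) (V(k, j) = (-11 + j)*k = k*(-11 + j))
sqrt(V(z, 216) - 61978) - o(T, 471) = sqrt(10*(-11 + 216) - 61978) - 1*425 = sqrt(10*205 - 61978) - 425 = sqrt(2050 - 61978) - 425 = sqrt(-59928) - 425 = 2*I*sqrt(14982) - 425 = -425 + 2*I*sqrt(14982)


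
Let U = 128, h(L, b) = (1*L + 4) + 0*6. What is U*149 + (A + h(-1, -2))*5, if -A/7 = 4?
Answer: 18947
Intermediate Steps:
h(L, b) = 4 + L (h(L, b) = (L + 4) + 0 = (4 + L) + 0 = 4 + L)
A = -28 (A = -7*4 = -28)
U*149 + (A + h(-1, -2))*5 = 128*149 + (-28 + (4 - 1))*5 = 19072 + (-28 + 3)*5 = 19072 - 25*5 = 19072 - 125 = 18947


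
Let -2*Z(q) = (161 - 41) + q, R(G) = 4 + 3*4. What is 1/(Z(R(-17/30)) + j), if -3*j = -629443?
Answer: 3/629239 ≈ 4.7677e-6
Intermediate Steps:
R(G) = 16 (R(G) = 4 + 12 = 16)
j = 629443/3 (j = -⅓*(-629443) = 629443/3 ≈ 2.0981e+5)
Z(q) = -60 - q/2 (Z(q) = -((161 - 41) + q)/2 = -(120 + q)/2 = -60 - q/2)
1/(Z(R(-17/30)) + j) = 1/((-60 - ½*16) + 629443/3) = 1/((-60 - 8) + 629443/3) = 1/(-68 + 629443/3) = 1/(629239/3) = 3/629239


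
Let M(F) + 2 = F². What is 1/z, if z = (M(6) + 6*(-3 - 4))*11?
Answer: -1/88 ≈ -0.011364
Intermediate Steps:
M(F) = -2 + F²
z = -88 (z = ((-2 + 6²) + 6*(-3 - 4))*11 = ((-2 + 36) + 6*(-7))*11 = (34 - 42)*11 = -8*11 = -88)
1/z = 1/(-88) = -1/88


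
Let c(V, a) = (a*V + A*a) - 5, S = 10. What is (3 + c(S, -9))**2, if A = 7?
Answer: 24025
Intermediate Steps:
c(V, a) = -5 + 7*a + V*a (c(V, a) = (a*V + 7*a) - 5 = (V*a + 7*a) - 5 = (7*a + V*a) - 5 = -5 + 7*a + V*a)
(3 + c(S, -9))**2 = (3 + (-5 + 7*(-9) + 10*(-9)))**2 = (3 + (-5 - 63 - 90))**2 = (3 - 158)**2 = (-155)**2 = 24025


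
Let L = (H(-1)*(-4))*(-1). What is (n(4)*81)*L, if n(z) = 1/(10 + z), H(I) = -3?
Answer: -486/7 ≈ -69.429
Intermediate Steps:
L = -12 (L = -3*(-4)*(-1) = 12*(-1) = -12)
(n(4)*81)*L = (81/(10 + 4))*(-12) = (81/14)*(-12) = -486/7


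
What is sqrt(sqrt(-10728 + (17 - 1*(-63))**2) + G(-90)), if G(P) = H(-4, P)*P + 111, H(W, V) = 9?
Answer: sqrt(-699 + 2*I*sqrt(1082)) ≈ 1.2428 + 26.468*I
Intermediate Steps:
G(P) = 111 + 9*P (G(P) = 9*P + 111 = 111 + 9*P)
sqrt(sqrt(-10728 + (17 - 1*(-63))**2) + G(-90)) = sqrt(sqrt(-10728 + (17 - 1*(-63))**2) + (111 + 9*(-90))) = sqrt(sqrt(-10728 + (17 + 63)**2) + (111 - 810)) = sqrt(sqrt(-10728 + 80**2) - 699) = sqrt(sqrt(-10728 + 6400) - 699) = sqrt(sqrt(-4328) - 699) = sqrt(2*I*sqrt(1082) - 699) = sqrt(-699 + 2*I*sqrt(1082))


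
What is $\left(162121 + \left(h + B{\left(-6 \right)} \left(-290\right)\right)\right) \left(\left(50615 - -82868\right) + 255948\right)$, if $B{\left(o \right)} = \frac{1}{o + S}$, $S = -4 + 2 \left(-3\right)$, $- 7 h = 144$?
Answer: $\frac{505071923487}{8} \approx 6.3134 \cdot 10^{10}$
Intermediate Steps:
$h = - \frac{144}{7}$ ($h = \left(- \frac{1}{7}\right) 144 = - \frac{144}{7} \approx -20.571$)
$S = -10$ ($S = -4 - 6 = -10$)
$B{\left(o \right)} = \frac{1}{-10 + o}$ ($B{\left(o \right)} = \frac{1}{o - 10} = \frac{1}{-10 + o}$)
$\left(162121 + \left(h + B{\left(-6 \right)} \left(-290\right)\right)\right) \left(\left(50615 - -82868\right) + 255948\right) = \left(162121 - \left(\frac{144}{7} - \frac{1}{-10 - 6} \left(-290\right)\right)\right) \left(\left(50615 - -82868\right) + 255948\right) = \left(162121 - \left(\frac{144}{7} - \frac{1}{-16} \left(-290\right)\right)\right) \left(\left(50615 + 82868\right) + 255948\right) = \left(162121 - \frac{137}{56}\right) \left(133483 + 255948\right) = \left(162121 + \left(- \frac{144}{7} + \frac{145}{8}\right)\right) 389431 = \left(162121 - \frac{137}{56}\right) 389431 = \frac{9078639}{56} \cdot 389431 = \frac{505071923487}{8}$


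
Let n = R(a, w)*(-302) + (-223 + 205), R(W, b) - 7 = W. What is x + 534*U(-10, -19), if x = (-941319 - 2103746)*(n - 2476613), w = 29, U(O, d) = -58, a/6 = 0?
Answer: 7547939612453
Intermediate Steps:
a = 0 (a = 6*0 = 0)
R(W, b) = 7 + W
n = -2132 (n = (7 + 0)*(-302) + (-223 + 205) = 7*(-302) - 18 = -2114 - 18 = -2132)
x = 7547939643425 (x = (-941319 - 2103746)*(-2132 - 2476613) = -3045065*(-2478745) = 7547939643425)
x + 534*U(-10, -19) = 7547939643425 + 534*(-58) = 7547939643425 - 30972 = 7547939612453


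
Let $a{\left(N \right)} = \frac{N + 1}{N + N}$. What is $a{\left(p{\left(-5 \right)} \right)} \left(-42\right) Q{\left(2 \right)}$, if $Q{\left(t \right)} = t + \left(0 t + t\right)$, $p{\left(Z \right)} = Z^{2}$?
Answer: $- \frac{2184}{25} \approx -87.36$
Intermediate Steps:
$a{\left(N \right)} = \frac{1 + N}{2 N}$
$Q{\left(t \right)} = 2 t$ ($Q{\left(t \right)} = t + \left(0 + t\right) = t + t = 2 t$)
$a{\left(p{\left(-5 \right)} \right)} \left(-42\right) Q{\left(2 \right)} = \frac{1 + \left(-5\right)^{2}}{2 \left(-5\right)^{2}} \left(-42\right) 2 \cdot 2 = \frac{1 + 25}{2 \cdot 25} \left(-42\right) 4 = \frac{1}{2} \cdot \frac{1}{25} \cdot 26 \left(-42\right) 4 = \frac{13}{25} \left(-42\right) 4 = \left(- \frac{546}{25}\right) 4 = - \frac{2184}{25}$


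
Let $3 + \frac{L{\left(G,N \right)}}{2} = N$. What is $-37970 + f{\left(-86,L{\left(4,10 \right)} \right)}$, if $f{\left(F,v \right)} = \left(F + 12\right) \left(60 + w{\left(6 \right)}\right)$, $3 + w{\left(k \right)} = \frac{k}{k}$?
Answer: $-42262$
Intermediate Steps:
$w{\left(k \right)} = -2$ ($w{\left(k \right)} = -3 + \frac{k}{k} = -3 + 1 = -2$)
$L{\left(G,N \right)} = -6 + 2 N$
$f{\left(F,v \right)} = 696 + 58 F$ ($f{\left(F,v \right)} = \left(F + 12\right) \left(60 - 2\right) = \left(12 + F\right) 58 = 696 + 58 F$)
$-37970 + f{\left(-86,L{\left(4,10 \right)} \right)} = -37970 + \left(696 + 58 \left(-86\right)\right) = -37970 + \left(696 - 4988\right) = -37970 - 4292 = -42262$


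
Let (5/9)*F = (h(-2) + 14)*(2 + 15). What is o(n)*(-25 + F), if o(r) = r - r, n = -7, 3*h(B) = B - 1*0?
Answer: 0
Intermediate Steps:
h(B) = B/3 (h(B) = (B - 1*0)/3 = (B + 0)/3 = B/3)
F = 408 (F = 9*(((⅓)*(-2) + 14)*(2 + 15))/5 = 9*((-⅔ + 14)*17)/5 = 9*((40/3)*17)/5 = (9/5)*(680/3) = 408)
o(r) = 0
o(n)*(-25 + F) = 0*(-25 + 408) = 0*383 = 0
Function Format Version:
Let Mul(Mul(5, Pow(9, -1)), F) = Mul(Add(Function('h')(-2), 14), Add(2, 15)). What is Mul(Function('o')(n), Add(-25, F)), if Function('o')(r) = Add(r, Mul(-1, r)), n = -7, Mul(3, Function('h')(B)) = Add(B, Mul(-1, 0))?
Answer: 0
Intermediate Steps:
Function('h')(B) = Mul(Rational(1, 3), B) (Function('h')(B) = Mul(Rational(1, 3), Add(B, Mul(-1, 0))) = Mul(Rational(1, 3), Add(B, 0)) = Mul(Rational(1, 3), B))
F = 408 (F = Mul(Rational(9, 5), Mul(Add(Mul(Rational(1, 3), -2), 14), Add(2, 15))) = Mul(Rational(9, 5), Mul(Add(Rational(-2, 3), 14), 17)) = Mul(Rational(9, 5), Mul(Rational(40, 3), 17)) = Mul(Rational(9, 5), Rational(680, 3)) = 408)
Function('o')(r) = 0
Mul(Function('o')(n), Add(-25, F)) = Mul(0, Add(-25, 408)) = Mul(0, 383) = 0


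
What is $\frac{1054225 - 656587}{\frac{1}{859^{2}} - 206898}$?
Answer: $- \frac{293409525078}{152666103137} \approx -1.9219$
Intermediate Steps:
$\frac{1054225 - 656587}{\frac{1}{859^{2}} - 206898} = \frac{397638}{\frac{1}{737881} - 206898} = \frac{397638}{- \frac{152666103137}{737881}} = 397638 \left(- \frac{737881}{152666103137}\right) = - \frac{293409525078}{152666103137}$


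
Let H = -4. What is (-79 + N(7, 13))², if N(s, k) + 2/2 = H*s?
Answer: 11664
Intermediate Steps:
N(s, k) = -1 - 4*s
(-79 + N(7, 13))² = (-79 + (-1 - 4*7))² = (-79 + (-1 - 28))² = (-79 - 29)² = (-108)² = 11664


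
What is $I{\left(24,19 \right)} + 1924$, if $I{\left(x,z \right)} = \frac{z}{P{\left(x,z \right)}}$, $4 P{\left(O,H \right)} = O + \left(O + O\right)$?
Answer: $\frac{34651}{18} \approx 1925.1$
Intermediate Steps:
$P{\left(O,H \right)} = \frac{3 O}{4}$ ($P{\left(O,H \right)} = \frac{O + \left(O + O\right)}{4} = \frac{O + 2 O}{4} = \frac{3 O}{4}$)
$I{\left(x,z \right)} = \frac{4 z}{3 x}$ ($I{\left(x,z \right)} = \frac{z}{\frac{3}{4} x} = z \frac{4}{3 x} = \frac{4 z}{3 x}$)
$I{\left(24,19 \right)} + 1924 = \frac{4}{3} \cdot 19 \cdot \frac{1}{24} + 1924 = \frac{19}{18} + 1924 = \frac{34651}{18}$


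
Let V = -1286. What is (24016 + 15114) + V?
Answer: 37844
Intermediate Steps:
(24016 + 15114) + V = (24016 + 15114) - 1286 = 39130 - 1286 = 37844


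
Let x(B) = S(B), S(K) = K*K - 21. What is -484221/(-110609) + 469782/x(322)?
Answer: 102157918761/11466060767 ≈ 8.9096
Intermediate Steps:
S(K) = -21 + K² (S(K) = K² - 21 = -21 + K²)
x(B) = -21 + B²
-484221/(-110609) + 469782/x(322) = -484221/(-110609) + 469782/(-21 + 322²) = -484221*(-1/110609) + 469782/(-21 + 103684) = 484221/110609 + 469782/103663 = 102157918761/11466060767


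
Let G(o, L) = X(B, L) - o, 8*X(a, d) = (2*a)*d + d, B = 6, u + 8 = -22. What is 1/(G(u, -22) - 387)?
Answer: -4/1571 ≈ -0.0025462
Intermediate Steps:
u = -30 (u = -8 - 22 = -30)
X(a, d) = d/8 + a*d/4 (X(a, d) = ((2*a)*d + d)/8 = (2*a*d + d)/8 = (d + 2*a*d)/8 = d/8 + a*d/4)
G(o, L) = -o + 13*L/8 (G(o, L) = L*(1 + 2*6)/8 - o = L*(1 + 12)/8 - o = (⅛)*L*13 - o = 13*L/8 - o = -o + 13*L/8)
1/(G(u, -22) - 387) = 1/((-1*(-30) + (13/8)*(-22)) - 387) = 1/((30 - 143/4) - 387) = 1/(-23/4 - 387) = 1/(-1571/4) = -4/1571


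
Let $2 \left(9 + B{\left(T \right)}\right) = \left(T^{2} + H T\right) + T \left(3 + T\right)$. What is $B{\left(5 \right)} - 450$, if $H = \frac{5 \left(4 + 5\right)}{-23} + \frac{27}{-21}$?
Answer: $- \frac{139943}{322} \approx -434.61$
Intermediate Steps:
$H = - \frac{522}{161}$ ($H = 5 \cdot 9 \left(- \frac{1}{23}\right) + 27 \left(- \frac{1}{21}\right) = 45 \left(- \frac{1}{23}\right) - \frac{9}{7} = - \frac{45}{23} - \frac{9}{7} = - \frac{522}{161} \approx -3.2422$)
$B{\left(T \right)} = -9 + \frac{T^{2}}{2} - \frac{261 T}{161} + \frac{T \left(3 + T\right)}{2}$ ($B{\left(T \right)} = -9 + \frac{\left(T^{2} - \frac{522 T}{161}\right) + T \left(3 + T\right)}{2} = -9 + \frac{T^{2} - \frac{522 T}{161} + T \left(3 + T\right)}{2} = -9 + \left(\frac{T^{2}}{2} - \frac{261 T}{161} + \frac{T \left(3 + T\right)}{2}\right) = -9 + \frac{T^{2}}{2} - \frac{261 T}{161} + \frac{T \left(3 + T\right)}{2}$)
$B{\left(5 \right)} - 450 = \left(-9 + 5^{2} - \frac{195}{322}\right) - 450 = \left(-9 + 25 - \frac{195}{322}\right) - 450 = \frac{4957}{322} - 450 = - \frac{139943}{322}$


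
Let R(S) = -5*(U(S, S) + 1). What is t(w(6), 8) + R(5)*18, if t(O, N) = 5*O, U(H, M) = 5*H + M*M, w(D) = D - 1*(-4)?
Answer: -4540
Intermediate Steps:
w(D) = 4 + D (w(D) = D + 4 = 4 + D)
U(H, M) = M² + 5*H (U(H, M) = 5*H + M² = M² + 5*H)
R(S) = -5 - 25*S - 5*S² (R(S) = -5*((S² + 5*S) + 1) = -5*(1 + S² + 5*S) = -5 - 25*S - 5*S²)
t(w(6), 8) + R(5)*18 = 5*(4 + 6) + (-5 - 25*5 - 5*5²)*18 = 5*10 + (-5 - 125 - 5*25)*18 = 50 + (-5 - 125 - 125)*18 = 50 - 255*18 = 50 - 4590 = -4540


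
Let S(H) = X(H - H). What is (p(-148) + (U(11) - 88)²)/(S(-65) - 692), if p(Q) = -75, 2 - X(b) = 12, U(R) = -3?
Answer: -4103/351 ≈ -11.689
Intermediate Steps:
X(b) = -10 (X(b) = 2 - 1*12 = 2 - 12 = -10)
S(H) = -10
(p(-148) + (U(11) - 88)²)/(S(-65) - 692) = (-75 + (-3 - 88)²)/(-10 - 692) = (-75 + (-91)²)/(-702) = (-75 + 8281)*(-1/702) = 8206*(-1/702) = -4103/351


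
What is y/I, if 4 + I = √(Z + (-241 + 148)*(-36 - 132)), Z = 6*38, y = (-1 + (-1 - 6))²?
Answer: 64/3959 + 32*√3963/3959 ≈ 0.52500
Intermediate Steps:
y = 64 (y = (-1 - 7)² = (-8)² = 64)
Z = 228
I = -4 + 2*√3963 (I = -4 + √(228 + (-241 + 148)*(-36 - 132)) = -4 + √(228 - 93*(-168)) = -4 + √(228 + 15624) = -4 + √15852 = -4 + 2*√3963 ≈ 121.90)
y/I = 64/(-4 + 2*√3963)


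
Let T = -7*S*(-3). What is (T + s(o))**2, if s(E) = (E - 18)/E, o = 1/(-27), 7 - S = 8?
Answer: 217156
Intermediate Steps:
S = -1 (S = 7 - 1*8 = 7 - 8 = -1)
T = -21 (T = -7*(-1)*(-3) = 7*(-3) = -21)
o = -1/27 ≈ -0.037037
s(E) = (-18 + E)/E
(T + s(o))**2 = (-21 + (-18 - 1/27)/(-1/27))**2 = (-21 - 27*(-487/27))**2 = (-21 + 487)**2 = 466**2 = 217156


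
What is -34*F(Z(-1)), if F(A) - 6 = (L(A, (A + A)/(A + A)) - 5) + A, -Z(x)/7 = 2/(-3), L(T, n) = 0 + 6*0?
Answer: -578/3 ≈ -192.67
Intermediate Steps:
L(T, n) = 0 (L(T, n) = 0 + 0 = 0)
Z(x) = 14/3 (Z(x) = -14/(-3) = -14*(-1)/3 = -7*(-2/3) = 14/3)
F(A) = 1 + A (F(A) = 6 + ((0 - 5) + A) = 6 + (-5 + A) = 1 + A)
-34*F(Z(-1)) = -34*(1 + 14/3) = -34*17/3 = -578/3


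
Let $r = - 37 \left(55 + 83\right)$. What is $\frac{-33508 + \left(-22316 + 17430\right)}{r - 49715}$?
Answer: $\frac{38394}{54821} \approx 0.70035$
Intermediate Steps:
$r = -5106$ ($r = \left(-37\right) 138 = -5106$)
$\frac{-33508 + \left(-22316 + 17430\right)}{r - 49715} = \frac{-33508 + \left(-22316 + 17430\right)}{-5106 - 49715} = \frac{-33508 - 4886}{-54821} = \left(-38394\right) \left(- \frac{1}{54821}\right) = \frac{38394}{54821}$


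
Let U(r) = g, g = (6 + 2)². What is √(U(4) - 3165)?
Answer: I*√3101 ≈ 55.687*I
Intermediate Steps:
g = 64 (g = 8² = 64)
U(r) = 64
√(U(4) - 3165) = √(64 - 3165) = √(-3101) = I*√3101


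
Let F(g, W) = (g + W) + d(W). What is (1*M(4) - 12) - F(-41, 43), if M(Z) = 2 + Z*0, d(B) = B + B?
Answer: -98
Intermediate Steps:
d(B) = 2*B
F(g, W) = g + 3*W (F(g, W) = (g + W) + 2*W = (W + g) + 2*W = g + 3*W)
M(Z) = 2 (M(Z) = 2 + 0 = 2)
(1*M(4) - 12) - F(-41, 43) = (1*2 - 12) - (-41 + 3*43) = (2 - 12) - (-41 + 129) = -10 - 1*88 = -10 - 88 = -98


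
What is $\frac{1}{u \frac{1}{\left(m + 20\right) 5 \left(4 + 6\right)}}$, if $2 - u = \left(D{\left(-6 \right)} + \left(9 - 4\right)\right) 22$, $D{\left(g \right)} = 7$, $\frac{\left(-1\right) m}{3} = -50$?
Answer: $- \frac{4250}{131} \approx -32.443$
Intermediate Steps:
$m = 150$ ($m = \left(-3\right) \left(-50\right) = 150$)
$u = -262$ ($u = 2 - \left(7 + \left(9 - 4\right)\right) 22 = 2 - \left(7 + 5\right) 22 = 2 - 12 \cdot 22 = 2 - 264 = -262$)
$\frac{1}{u \frac{1}{\left(m + 20\right) 5 \left(4 + 6\right)}} = \frac{1}{\left(-262\right) \frac{1}{\left(150 + 20\right) 5 \left(4 + 6\right)}} = \frac{1}{\left(-262\right) \frac{1}{170 \cdot 5 \cdot 10}} = \frac{1}{\left(-262\right) \frac{1}{170 \cdot 50}} = \frac{1}{\left(-262\right) \frac{1}{8500}} = \frac{1}{- \frac{131}{4250}} = - \frac{4250}{131}$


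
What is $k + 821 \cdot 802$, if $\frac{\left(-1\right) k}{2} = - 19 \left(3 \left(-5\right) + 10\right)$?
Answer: $658252$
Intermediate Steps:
$k = -190$ ($k = - 2 \left(- 19 \left(3 \left(-5\right) + 10\right)\right) = - 2 \left(- 19 \left(-15 + 10\right)\right) = - 2 \left(\left(-19\right) \left(-5\right)\right) = \left(-2\right) 95 = -190$)
$k + 821 \cdot 802 = -190 + 821 \cdot 802 = -190 + 658442 = 658252$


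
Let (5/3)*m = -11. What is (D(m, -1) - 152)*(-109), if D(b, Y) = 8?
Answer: 15696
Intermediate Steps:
m = -33/5 (m = (⅗)*(-11) = -33/5 ≈ -6.6000)
(D(m, -1) - 152)*(-109) = (8 - 152)*(-109) = -144*(-109) = 15696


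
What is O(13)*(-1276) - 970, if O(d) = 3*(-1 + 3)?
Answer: -8626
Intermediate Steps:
O(d) = 6 (O(d) = 3*2 = 6)
O(13)*(-1276) - 970 = 6*(-1276) - 970 = -7656 - 970 = -8626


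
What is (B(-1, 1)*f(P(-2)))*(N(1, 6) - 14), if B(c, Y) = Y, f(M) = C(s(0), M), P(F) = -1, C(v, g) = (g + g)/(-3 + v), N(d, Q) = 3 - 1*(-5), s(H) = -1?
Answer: -3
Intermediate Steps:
N(d, Q) = 8 (N(d, Q) = 3 + 5 = 8)
C(v, g) = 2*g/(-3 + v) (C(v, g) = (2*g)/(-3 + v) = 2*g/(-3 + v))
f(M) = -M/2 (f(M) = 2*M/(-3 - 1) = 2*M/(-4) = 2*M*(-¼) = -M/2)
(B(-1, 1)*f(P(-2)))*(N(1, 6) - 14) = (1*(-½*(-1)))*(8 - 14) = (1*(½))*(-6) = (½)*(-6) = -3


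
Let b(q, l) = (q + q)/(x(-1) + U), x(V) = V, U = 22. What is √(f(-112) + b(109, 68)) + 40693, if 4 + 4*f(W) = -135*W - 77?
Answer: 40693 + √6650511/42 ≈ 40754.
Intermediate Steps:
b(q, l) = 2*q/21 (b(q, l) = (q + q)/(-1 + 22) = (2*q)/21 = (2*q)*(1/21) = 2*q/21)
f(W) = -81/4 - 135*W/4 (f(W) = -1 + (-135*W - 77)/4 = -1 + (-77 - 135*W)/4 = -1 + (-77/4 - 135*W/4) = -81/4 - 135*W/4)
√(f(-112) + b(109, 68)) + 40693 = √((-81/4 - 135/4*(-112)) + (2/21)*109) + 40693 = √((-81/4 + 3780) + 218/21) + 40693 = √(15039/4 + 218/21) + 40693 = √(316691/84) + 40693 = √6650511/42 + 40693 = 40693 + √6650511/42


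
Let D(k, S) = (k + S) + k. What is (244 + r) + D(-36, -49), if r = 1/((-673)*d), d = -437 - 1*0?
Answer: 36174424/294101 ≈ 123.00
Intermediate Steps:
D(k, S) = S + 2*k (D(k, S) = (S + k) + k = S + 2*k)
d = -437 (d = -437 + 0 = -437)
r = 1/294101 (r = 1/(-673*(-437)) = -1/673*(-1/437) = 1/294101 ≈ 3.4002e-6)
(244 + r) + D(-36, -49) = (244 + 1/294101) + (-49 + 2*(-36)) = 71760645/294101 + (-49 - 72) = 71760645/294101 - 121 = 36174424/294101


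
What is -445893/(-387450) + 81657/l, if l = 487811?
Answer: 11864262613/9000112950 ≈ 1.3182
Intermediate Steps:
-445893/(-387450) + 81657/l = -445893/(-387450) + 81657/487811 = -445893*(-1/387450) + 81657*(1/487811) = 21233/18450 + 81657/487811 = 11864262613/9000112950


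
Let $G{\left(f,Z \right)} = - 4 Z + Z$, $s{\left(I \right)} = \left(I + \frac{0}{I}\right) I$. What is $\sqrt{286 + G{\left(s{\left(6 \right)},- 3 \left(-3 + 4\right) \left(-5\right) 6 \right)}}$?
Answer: $4$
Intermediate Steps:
$s{\left(I \right)} = I^{2}$ ($s{\left(I \right)} = \left(I + 0\right) I = I I = I^{2}$)
$G{\left(f,Z \right)} = - 3 Z$
$\sqrt{286 + G{\left(s{\left(6 \right)},- 3 \left(-3 + 4\right) \left(-5\right) 6 \right)}} = \sqrt{286 - 3 - 3 \left(-3 + 4\right) \left(-5\right) 6} = \sqrt{286 - 3 \left(-3\right) 1 \left(-5\right) 6} = \sqrt{286 - 3 \left(-3\right) \left(-5\right) 6} = \sqrt{286 - 3 \cdot 15 \cdot 6} = \sqrt{286 - 270} = \sqrt{16} = 4$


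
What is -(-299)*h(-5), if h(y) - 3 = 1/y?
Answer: 4186/5 ≈ 837.20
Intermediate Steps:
h(y) = 3 + 1/y
-(-299)*h(-5) = -(-299)*(3 + 1/(-5)) = -(-299)*(3 - ⅕) = -(-299)*14/5 = -1*(-4186/5) = 4186/5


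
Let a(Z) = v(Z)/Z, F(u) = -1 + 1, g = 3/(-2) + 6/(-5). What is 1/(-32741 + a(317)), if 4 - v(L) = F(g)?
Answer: -317/10378893 ≈ -3.0543e-5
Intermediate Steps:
g = -27/10 (g = 3*(-½) + 6*(-⅕) = -3/2 - 6/5 = -27/10 ≈ -2.7000)
F(u) = 0
v(L) = 4 (v(L) = 4 - 1*0 = 4 + 0 = 4)
a(Z) = 4/Z
1/(-32741 + a(317)) = 1/(-32741 + 4/317) = 1/(-10378893/317) = -317/10378893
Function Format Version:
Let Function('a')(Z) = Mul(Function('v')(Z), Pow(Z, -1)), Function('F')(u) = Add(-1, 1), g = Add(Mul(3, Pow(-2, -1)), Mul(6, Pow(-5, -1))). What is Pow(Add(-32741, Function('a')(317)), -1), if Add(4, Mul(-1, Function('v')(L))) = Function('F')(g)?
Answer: Rational(-317, 10378893) ≈ -3.0543e-5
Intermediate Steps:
g = Rational(-27, 10) (g = Add(Mul(3, Rational(-1, 2)), Mul(6, Rational(-1, 5))) = Add(Rational(-3, 2), Rational(-6, 5)) = Rational(-27, 10) ≈ -2.7000)
Function('F')(u) = 0
Function('v')(L) = 4 (Function('v')(L) = Add(4, Mul(-1, 0)) = Add(4, 0) = 4)
Function('a')(Z) = Mul(4, Pow(Z, -1))
Pow(Add(-32741, Function('a')(317)), -1) = Pow(Add(-32741, Mul(4, Pow(317, -1))), -1) = Pow(Add(-32741, Mul(4, Rational(1, 317))), -1) = Pow(Add(-32741, Rational(4, 317)), -1) = Pow(Rational(-10378893, 317), -1) = Rational(-317, 10378893)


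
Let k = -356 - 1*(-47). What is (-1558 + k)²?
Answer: 3485689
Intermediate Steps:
k = -309 (k = -356 + 47 = -309)
(-1558 + k)² = (-1558 - 309)² = (-1867)² = 3485689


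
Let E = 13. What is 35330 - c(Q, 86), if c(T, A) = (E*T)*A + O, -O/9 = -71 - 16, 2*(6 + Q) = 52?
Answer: 12187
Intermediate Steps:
Q = 20 (Q = -6 + (1/2)*52 = -6 + 26 = 20)
O = 783 (O = -9*(-71 - 16) = -9*(-87) = 783)
c(T, A) = 783 + 13*A*T (c(T, A) = (13*T)*A + 783 = 13*A*T + 783 = 783 + 13*A*T)
35330 - c(Q, 86) = 35330 - (783 + 13*86*20) = 35330 - (783 + 22360) = 35330 - 1*23143 = 35330 - 23143 = 12187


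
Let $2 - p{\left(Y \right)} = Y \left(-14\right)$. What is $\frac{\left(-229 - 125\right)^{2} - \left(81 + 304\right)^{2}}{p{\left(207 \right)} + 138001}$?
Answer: $- \frac{22909}{140901} \approx -0.16259$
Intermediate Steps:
$p{\left(Y \right)} = 2 + 14 Y$ ($p{\left(Y \right)} = 2 - Y \left(-14\right) = 2 - - 14 Y = 2 + 14 Y$)
$\frac{\left(-229 - 125\right)^{2} - \left(81 + 304\right)^{2}}{p{\left(207 \right)} + 138001} = \frac{\left(-229 - 125\right)^{2} - \left(81 + 304\right)^{2}}{\left(2 + 14 \cdot 207\right) + 138001} = \frac{\left(-354\right)^{2} - 385^{2}}{\left(2 + 2898\right) + 138001} = \frac{125316 - 148225}{2900 + 138001} = \frac{125316 - 148225}{140901} = \left(-22909\right) \frac{1}{140901} = - \frac{22909}{140901}$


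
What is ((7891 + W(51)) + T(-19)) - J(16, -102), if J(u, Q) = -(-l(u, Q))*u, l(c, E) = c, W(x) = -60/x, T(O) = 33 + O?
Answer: 130013/17 ≈ 7647.8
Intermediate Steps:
W(x) = -60/x
J(u, Q) = u**2 (J(u, Q) = -(-u)*u = -(-1)*u**2 = u**2)
((7891 + W(51)) + T(-19)) - J(16, -102) = ((7891 - 60/51) + (33 - 19)) - 1*16**2 = ((7891 - 60*1/51) + 14) - 1*256 = ((7891 - 20/17) + 14) - 256 = (134127/17 + 14) - 256 = 134365/17 - 256 = 130013/17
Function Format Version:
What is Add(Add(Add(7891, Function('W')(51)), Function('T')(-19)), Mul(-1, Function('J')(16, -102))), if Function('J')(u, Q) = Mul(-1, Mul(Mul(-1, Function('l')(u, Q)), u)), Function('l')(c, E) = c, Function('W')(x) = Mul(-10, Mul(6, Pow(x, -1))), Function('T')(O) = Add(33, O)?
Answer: Rational(130013, 17) ≈ 7647.8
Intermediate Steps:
Function('W')(x) = Mul(-60, Pow(x, -1))
Function('J')(u, Q) = Pow(u, 2) (Function('J')(u, Q) = Mul(-1, Mul(Mul(-1, u), u)) = Mul(-1, Mul(-1, Pow(u, 2))) = Pow(u, 2))
Add(Add(Add(7891, Function('W')(51)), Function('T')(-19)), Mul(-1, Function('J')(16, -102))) = Add(Add(Add(7891, Mul(-60, Pow(51, -1))), Add(33, -19)), Mul(-1, Pow(16, 2))) = Add(Add(Add(7891, Mul(-60, Rational(1, 51))), 14), Mul(-1, 256)) = Add(Add(Add(7891, Rational(-20, 17)), 14), -256) = Add(Add(Rational(134127, 17), 14), -256) = Add(Rational(134365, 17), -256) = Rational(130013, 17)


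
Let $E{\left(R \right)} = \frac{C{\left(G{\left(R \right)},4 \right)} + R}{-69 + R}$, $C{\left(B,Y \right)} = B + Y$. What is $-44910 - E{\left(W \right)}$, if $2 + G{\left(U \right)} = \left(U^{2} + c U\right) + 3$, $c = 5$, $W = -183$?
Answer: $- \frac{403033}{9} \approx -44781.0$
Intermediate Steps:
$G{\left(U \right)} = 1 + U^{2} + 5 U$ ($G{\left(U \right)} = -2 + \left(\left(U^{2} + 5 U\right) + 3\right) = -2 + \left(3 + U^{2} + 5 U\right) = 1 + U^{2} + 5 U$)
$E{\left(R \right)} = \frac{5 + R^{2} + 6 R}{-69 + R}$ ($E{\left(R \right)} = \frac{\left(\left(1 + R^{2} + 5 R\right) + 4\right) + R}{-69 + R} = \frac{\left(5 + R^{2} + 5 R\right) + R}{-69 + R} = \frac{5 + R^{2} + 6 R}{-69 + R}$)
$-44910 - E{\left(W \right)} = -44910 - \frac{5 + \left(-183\right)^{2} + 6 \left(-183\right)}{-69 - 183} = -44910 - \frac{5 + 33489 - 1098}{-252} = -44910 - \left(- \frac{1}{252}\right) 32396 = -44910 - - \frac{1157}{9} = -44910 + \frac{1157}{9} = - \frac{403033}{9}$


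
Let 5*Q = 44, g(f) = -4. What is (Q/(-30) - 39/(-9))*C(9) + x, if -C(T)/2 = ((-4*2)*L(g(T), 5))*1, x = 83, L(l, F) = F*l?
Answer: -6049/5 ≈ -1209.8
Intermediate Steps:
Q = 44/5 (Q = (⅕)*44 = 44/5 ≈ 8.8000)
C(T) = -320 (C(T) = -2*(-4*2)*(5*(-4)) = -2*(-8*(-20)) = -320)
(Q/(-30) - 39/(-9))*C(9) + x = ((44/5)/(-30) - 39/(-9))*(-320) + 83 = ((44/5)*(-1/30) - 39*(-⅑))*(-320) + 83 = (-22/75 + 13/3)*(-320) + 83 = (101/25)*(-320) + 83 = -6464/5 + 83 = -6049/5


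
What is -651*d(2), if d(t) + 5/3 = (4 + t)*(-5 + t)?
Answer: 12803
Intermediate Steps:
d(t) = -5/3 + (-5 + t)*(4 + t) (d(t) = -5/3 + (4 + t)*(-5 + t) = -5/3 + (-5 + t)*(4 + t))
-651*d(2) = -651*(-65/3 + 2² - 1*2) = -651*(-65/3 + 4 - 2) = -651*(-59/3) = 12803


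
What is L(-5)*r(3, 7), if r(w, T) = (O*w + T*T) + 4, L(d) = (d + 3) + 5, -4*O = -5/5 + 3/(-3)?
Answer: 327/2 ≈ 163.50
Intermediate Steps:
O = ½ (O = -(-5/5 + 3/(-3))/4 = -(-5*⅕ + 3*(-⅓))/4 = -(-1 - 1)/4 = -¼*(-2) = ½ ≈ 0.50000)
L(d) = 8 + d (L(d) = (3 + d) + 5 = 8 + d)
r(w, T) = 4 + T² + w/2 (r(w, T) = (w/2 + T*T) + 4 = (w/2 + T²) + 4 = (T² + w/2) + 4 = 4 + T² + w/2)
L(-5)*r(3, 7) = (8 - 5)*(4 + 7² + (½)*3) = 3*(4 + 49 + 3/2) = 3*(109/2) = 327/2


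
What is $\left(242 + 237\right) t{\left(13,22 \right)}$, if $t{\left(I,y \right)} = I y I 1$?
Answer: $1780922$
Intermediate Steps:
$t{\left(I,y \right)} = y I^{2}$ ($t{\left(I,y \right)} = I y I = I I y = y I^{2}$)
$\left(242 + 237\right) t{\left(13,22 \right)} = \left(242 + 237\right) 22 \cdot 13^{2} = 479 \cdot 22 \cdot 169 = 479 \cdot 3718 = 1780922$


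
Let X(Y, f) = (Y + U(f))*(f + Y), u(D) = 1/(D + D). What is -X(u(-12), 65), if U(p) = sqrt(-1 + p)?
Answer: -297769/576 ≈ -516.96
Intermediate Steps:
u(D) = 1/(2*D)
X(Y, f) = (Y + f)*(Y + sqrt(-1 + f)) (X(Y, f) = (Y + sqrt(-1 + f))*(f + Y) = (Y + sqrt(-1 + f))*(Y + f) = (Y + f)*(Y + sqrt(-1 + f)))
-X(u(-12), 65) = -(((1/2)/(-12))**2 + ((1/2)/(-12))*65 + ((1/2)/(-12))*sqrt(-1 + 65) + 65*sqrt(-1 + 65)) = -(((1/2)*(-1/12))**2 + ((1/2)*(-1/12))*65 + ((1/2)*(-1/12))*sqrt(64) + 65*sqrt(64)) = -((-1/24)**2 - 1/24*65 - 1/24*8 + 65*8) = -(1/576 - 65/24 - 1/3 + 520) = -1*297769/576 = -297769/576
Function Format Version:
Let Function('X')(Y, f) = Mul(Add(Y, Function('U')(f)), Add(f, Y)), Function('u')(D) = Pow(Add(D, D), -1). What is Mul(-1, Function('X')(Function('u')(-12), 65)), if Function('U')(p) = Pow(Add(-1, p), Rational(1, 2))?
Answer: Rational(-297769, 576) ≈ -516.96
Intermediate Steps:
Function('u')(D) = Mul(Rational(1, 2), Pow(D, -1)) (Function('u')(D) = Pow(Mul(2, D), -1) = Mul(Rational(1, 2), Pow(D, -1)))
Function('X')(Y, f) = Mul(Add(Y, f), Add(Y, Pow(Add(-1, f), Rational(1, 2)))) (Function('X')(Y, f) = Mul(Add(Y, Pow(Add(-1, f), Rational(1, 2))), Add(f, Y)) = Mul(Add(Y, Pow(Add(-1, f), Rational(1, 2))), Add(Y, f)) = Mul(Add(Y, f), Add(Y, Pow(Add(-1, f), Rational(1, 2)))))
Mul(-1, Function('X')(Function('u')(-12), 65)) = Mul(-1, Add(Pow(Mul(Rational(1, 2), Pow(-12, -1)), 2), Mul(Mul(Rational(1, 2), Pow(-12, -1)), 65), Mul(Mul(Rational(1, 2), Pow(-12, -1)), Pow(Add(-1, 65), Rational(1, 2))), Mul(65, Pow(Add(-1, 65), Rational(1, 2))))) = Mul(-1, Add(Pow(Mul(Rational(1, 2), Rational(-1, 12)), 2), Mul(Mul(Rational(1, 2), Rational(-1, 12)), 65), Mul(Mul(Rational(1, 2), Rational(-1, 12)), Pow(64, Rational(1, 2))), Mul(65, Pow(64, Rational(1, 2))))) = Mul(-1, Add(Pow(Rational(-1, 24), 2), Mul(Rational(-1, 24), 65), Mul(Rational(-1, 24), 8), Mul(65, 8))) = Mul(-1, Add(Rational(1, 576), Rational(-65, 24), Rational(-1, 3), 520)) = Mul(-1, Rational(297769, 576)) = Rational(-297769, 576)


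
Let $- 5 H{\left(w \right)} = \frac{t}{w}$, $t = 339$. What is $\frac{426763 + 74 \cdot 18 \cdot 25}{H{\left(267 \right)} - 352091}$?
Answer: $- \frac{204728035}{156680608} \approx -1.3067$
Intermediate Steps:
$H{\left(w \right)} = - \frac{339}{5 w}$ ($H{\left(w \right)} = - \frac{339 \frac{1}{w}}{5} = - \frac{339}{5 w}$)
$\frac{426763 + 74 \cdot 18 \cdot 25}{H{\left(267 \right)} - 352091} = \frac{426763 + 74 \cdot 18 \cdot 25}{- \frac{339}{5 \cdot 267} - 352091} = \frac{426763 + 1332 \cdot 25}{\left(- \frac{339}{5}\right) \frac{1}{267} - 352091} = \frac{426763 + 33300}{- \frac{113}{445} - 352091} = \frac{460063}{- \frac{156680608}{445}} = 460063 \left(- \frac{445}{156680608}\right) = - \frac{204728035}{156680608}$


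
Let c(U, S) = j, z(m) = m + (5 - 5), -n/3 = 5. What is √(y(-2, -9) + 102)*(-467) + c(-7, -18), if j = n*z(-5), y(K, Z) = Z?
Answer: 75 - 467*√93 ≈ -4428.6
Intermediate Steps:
n = -15 (n = -3*5 = -15)
z(m) = m (z(m) = m + 0 = m)
j = 75 (j = -15*(-5) = 75)
c(U, S) = 75
√(y(-2, -9) + 102)*(-467) + c(-7, -18) = √(-9 + 102)*(-467) + 75 = √93*(-467) + 75 = -467*√93 + 75 = 75 - 467*√93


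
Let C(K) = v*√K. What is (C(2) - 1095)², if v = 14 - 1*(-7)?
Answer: 1199907 - 45990*√2 ≈ 1.1349e+6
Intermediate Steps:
v = 21 (v = 14 + 7 = 21)
C(K) = 21*√K
(C(2) - 1095)² = (21*√2 - 1095)² = (-1095 + 21*√2)²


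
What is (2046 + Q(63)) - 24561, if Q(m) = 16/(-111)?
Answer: -2499181/111 ≈ -22515.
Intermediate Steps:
Q(m) = -16/111 (Q(m) = 16*(-1/111) = -16/111)
(2046 + Q(63)) - 24561 = (2046 - 16/111) - 24561 = 227090/111 - 24561 = -2499181/111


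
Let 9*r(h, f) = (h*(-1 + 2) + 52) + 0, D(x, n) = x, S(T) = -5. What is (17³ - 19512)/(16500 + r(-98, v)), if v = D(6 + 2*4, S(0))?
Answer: -131391/148454 ≈ -0.88506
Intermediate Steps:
v = 14 (v = 6 + 2*4 = 6 + 8 = 14)
r(h, f) = 52/9 + h/9 (r(h, f) = ((h*(-1 + 2) + 52) + 0)/9 = ((h*1 + 52) + 0)/9 = ((h + 52) + 0)/9 = ((52 + h) + 0)/9 = (52 + h)/9 = 52/9 + h/9)
(17³ - 19512)/(16500 + r(-98, v)) = (17³ - 19512)/(16500 + (52/9 + (⅑)*(-98))) = (4913 - 19512)/(16500 + (52/9 - 98/9)) = -14599/(16500 - 46/9) = -14599/148454/9 = -14599*9/148454 = -131391/148454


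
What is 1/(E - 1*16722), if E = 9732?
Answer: -1/6990 ≈ -0.00014306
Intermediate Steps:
1/(E - 1*16722) = 1/(9732 - 1*16722) = 1/(9732 - 16722) = 1/(-6990) = -1/6990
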